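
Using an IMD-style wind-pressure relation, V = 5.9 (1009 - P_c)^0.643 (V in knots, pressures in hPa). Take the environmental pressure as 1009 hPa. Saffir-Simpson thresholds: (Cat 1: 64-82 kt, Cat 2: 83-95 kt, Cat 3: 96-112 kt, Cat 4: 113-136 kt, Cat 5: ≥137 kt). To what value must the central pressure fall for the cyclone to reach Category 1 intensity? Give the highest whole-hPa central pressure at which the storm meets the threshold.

968 hPa

Category 1 begins at V = 64 kt.
Required ΔP = (64/5.9)^(1/0.643) = 10.847^1.555 ≈ 40.75 hPa.
P_c ≤ 1009 − 40.75 = 968.25, so the highest integer P_c is 968 hPa.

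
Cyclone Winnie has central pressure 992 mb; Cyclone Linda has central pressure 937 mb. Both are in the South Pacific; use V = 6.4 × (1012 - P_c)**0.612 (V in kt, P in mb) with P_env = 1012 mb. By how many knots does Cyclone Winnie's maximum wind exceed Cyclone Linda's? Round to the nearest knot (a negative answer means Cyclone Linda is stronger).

-50 kt

Cyclone Winnie: ΔP = 20; V ≈ 6.4 × 20^0.612 ≈ 40.03 kt.
Cyclone Linda: ΔP = 75; V ≈ 6.4 × 75^0.612 ≈ 89.89 kt.
Difference ≈ 40.03 − 89.89 = -49.86 → -50 kt.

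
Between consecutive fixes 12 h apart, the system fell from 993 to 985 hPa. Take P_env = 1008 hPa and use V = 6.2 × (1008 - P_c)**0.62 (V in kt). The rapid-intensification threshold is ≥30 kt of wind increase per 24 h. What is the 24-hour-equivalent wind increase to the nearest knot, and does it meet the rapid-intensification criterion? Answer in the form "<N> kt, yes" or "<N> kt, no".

V₁: ΔP = 15, V ≈ 6.2 × 15^0.62 ≈ 33.23 kt.
V₂: ΔP = 23, V ≈ 6.2 × 23^0.62 ≈ 43.32 kt.
ΔV over 12 h = 10.09 kt → 24 h equivalent = 10.09 × 24/12 ≈ 20.18 kt.
20 kt < 30 kt ⇒ not rapid intensification.

20 kt, no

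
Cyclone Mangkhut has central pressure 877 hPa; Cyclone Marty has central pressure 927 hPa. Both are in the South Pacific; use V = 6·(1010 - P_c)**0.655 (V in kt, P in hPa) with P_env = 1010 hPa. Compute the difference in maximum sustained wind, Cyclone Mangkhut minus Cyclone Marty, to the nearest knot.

Cyclone Mangkhut: ΔP = 133; V ≈ 6 × 133^0.655 ≈ 147.66 kt.
Cyclone Marty: ΔP = 83; V ≈ 6 × 83^0.655 ≈ 108.43 kt.
Difference ≈ 147.66 − 108.43 = 39.23 → 39 kt.

39 kt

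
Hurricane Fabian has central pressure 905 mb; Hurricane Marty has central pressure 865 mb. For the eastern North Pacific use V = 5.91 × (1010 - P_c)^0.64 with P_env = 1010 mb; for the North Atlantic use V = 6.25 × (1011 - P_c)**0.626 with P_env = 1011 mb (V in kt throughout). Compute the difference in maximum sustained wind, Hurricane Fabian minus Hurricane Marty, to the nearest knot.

Hurricane Fabian: ΔP = 105; V ≈ 5.91 × 105^0.64 ≈ 116.18 kt.
Hurricane Marty: ΔP = 146; V ≈ 6.25 × 146^0.626 ≈ 141.50 kt.
Difference ≈ 116.18 − 141.50 = -25.32 → -25 kt.

-25 kt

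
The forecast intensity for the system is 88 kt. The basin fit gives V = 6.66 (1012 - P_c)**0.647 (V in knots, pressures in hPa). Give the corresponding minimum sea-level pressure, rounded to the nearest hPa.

ΔP = (V / 6.66)^(1/0.647) = (88/6.66)^1.546.
88/6.66 = 13.213; 13.213^1.546 ≈ 54.03 hPa.
P_c = 1012 − 54.03 = 957.97 ≈ 958 hPa.

958 hPa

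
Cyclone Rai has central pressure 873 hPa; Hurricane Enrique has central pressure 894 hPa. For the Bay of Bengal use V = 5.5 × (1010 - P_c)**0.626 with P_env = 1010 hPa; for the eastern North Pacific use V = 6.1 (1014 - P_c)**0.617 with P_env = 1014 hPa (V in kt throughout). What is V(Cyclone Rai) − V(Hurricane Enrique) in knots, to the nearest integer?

Cyclone Rai: ΔP = 137; V ≈ 5.5 × 137^0.626 ≈ 119.66 kt.
Hurricane Enrique: ΔP = 120; V ≈ 6.1 × 120^0.617 ≈ 117.00 kt.
Difference ≈ 119.66 − 117.00 = 2.66 → 3 kt.

3 kt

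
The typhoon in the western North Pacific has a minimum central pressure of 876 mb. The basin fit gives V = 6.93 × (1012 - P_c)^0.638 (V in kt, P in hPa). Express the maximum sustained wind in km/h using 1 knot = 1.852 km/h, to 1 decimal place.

294.8 km/h

ΔP = 1012 − 876 = 136 mb.
V ≈ 6.93 × 136^0.638 = 6.93 × 22.972 ≈ 159.196 kt.
159.196 × 1.852 ≈ 294.83 km/h → 294.8 km/h.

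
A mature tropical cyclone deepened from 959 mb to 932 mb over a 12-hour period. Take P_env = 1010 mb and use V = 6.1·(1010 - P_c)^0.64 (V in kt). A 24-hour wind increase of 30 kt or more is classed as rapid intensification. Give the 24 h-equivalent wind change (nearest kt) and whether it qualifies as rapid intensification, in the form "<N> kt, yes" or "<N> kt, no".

V₁: ΔP = 51, V ≈ 6.1 × 51^0.64 ≈ 75.54 kt.
V₂: ΔP = 78, V ≈ 6.1 × 78^0.64 ≈ 99.14 kt.
ΔV over 12 h = 23.60 kt → 24 h equivalent = 23.60 × 24/12 ≈ 47.20 kt.
47 kt ≥ 30 kt ⇒ rapid intensification.

47 kt, yes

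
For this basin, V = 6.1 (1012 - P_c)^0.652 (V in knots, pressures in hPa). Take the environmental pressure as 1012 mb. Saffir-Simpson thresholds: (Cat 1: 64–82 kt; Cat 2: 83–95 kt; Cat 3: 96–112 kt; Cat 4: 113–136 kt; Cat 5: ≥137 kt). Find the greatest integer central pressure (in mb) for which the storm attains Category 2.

957 mb

Category 2 begins at V = 83 kt.
Required ΔP = (83/6.1)^(1/0.652) = 13.607^1.534 ≈ 54.81 mb.
P_c ≤ 1012 − 54.81 = 957.19, so the highest integer P_c is 957 mb.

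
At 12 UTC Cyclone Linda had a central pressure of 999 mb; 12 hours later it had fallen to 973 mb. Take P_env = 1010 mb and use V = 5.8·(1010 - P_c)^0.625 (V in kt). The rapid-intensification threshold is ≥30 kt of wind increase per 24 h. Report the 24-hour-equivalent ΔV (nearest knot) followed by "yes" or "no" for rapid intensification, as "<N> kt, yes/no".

V₁: ΔP = 11, V ≈ 5.8 × 11^0.625 ≈ 25.96 kt.
V₂: ΔP = 37, V ≈ 5.8 × 37^0.625 ≈ 55.41 kt.
ΔV over 12 h = 29.45 kt → 24 h equivalent = 29.45 × 24/12 ≈ 58.90 kt.
59 kt ≥ 30 kt ⇒ rapid intensification.

59 kt, yes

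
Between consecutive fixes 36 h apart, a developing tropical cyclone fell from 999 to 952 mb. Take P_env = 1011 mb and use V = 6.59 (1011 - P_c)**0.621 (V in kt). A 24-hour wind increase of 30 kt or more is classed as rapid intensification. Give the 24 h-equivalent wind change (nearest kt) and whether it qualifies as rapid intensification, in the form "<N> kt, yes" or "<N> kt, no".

V₁: ΔP = 12, V ≈ 6.59 × 12^0.621 ≈ 30.84 kt.
V₂: ΔP = 59, V ≈ 6.59 × 59^0.621 ≈ 82.91 kt.
ΔV over 36 h = 52.07 kt → 24 h equivalent = 52.07 × 24/36 ≈ 34.71 kt.
35 kt ≥ 30 kt ⇒ rapid intensification.

35 kt, yes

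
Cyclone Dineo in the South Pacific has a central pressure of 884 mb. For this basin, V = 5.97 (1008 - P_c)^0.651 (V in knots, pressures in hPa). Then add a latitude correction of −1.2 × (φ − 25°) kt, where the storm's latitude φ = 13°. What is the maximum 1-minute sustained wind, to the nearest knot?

ΔP = 1008 − 884 = 124 mb.
124^0.651 ≈ 23.058.
V ≈ 5.97 × 23.058 ≈ 137.7 kt.
Latitude correction: −1.2 × (13 − 25) = 14.4 kt.
Corrected V ≈ 152.1 kt → 152 kt.

152 kt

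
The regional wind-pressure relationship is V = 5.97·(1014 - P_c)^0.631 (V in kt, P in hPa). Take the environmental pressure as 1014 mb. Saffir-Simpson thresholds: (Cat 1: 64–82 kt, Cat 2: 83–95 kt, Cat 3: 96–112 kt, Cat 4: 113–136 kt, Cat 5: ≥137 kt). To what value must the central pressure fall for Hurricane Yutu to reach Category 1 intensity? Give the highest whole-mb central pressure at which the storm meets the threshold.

Category 1 begins at V = 64 kt.
Required ΔP = (64/5.97)^(1/0.631) = 10.720^1.585 ≈ 42.92 mb.
P_c ≤ 1014 − 42.92 = 971.08, so the highest integer P_c is 971 mb.

971 mb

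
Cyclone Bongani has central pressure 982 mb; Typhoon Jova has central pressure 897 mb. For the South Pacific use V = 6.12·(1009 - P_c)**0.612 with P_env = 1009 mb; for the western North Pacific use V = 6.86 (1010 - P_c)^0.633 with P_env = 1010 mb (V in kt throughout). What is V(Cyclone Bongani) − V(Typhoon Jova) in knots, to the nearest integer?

Cyclone Bongani: ΔP = 27; V ≈ 6.12 × 27^0.612 ≈ 46.00 kt.
Typhoon Jova: ΔP = 113; V ≈ 6.86 × 113^0.633 ≈ 136.75 kt.
Difference ≈ 46.00 − 136.75 = -90.75 → -91 kt.

-91 kt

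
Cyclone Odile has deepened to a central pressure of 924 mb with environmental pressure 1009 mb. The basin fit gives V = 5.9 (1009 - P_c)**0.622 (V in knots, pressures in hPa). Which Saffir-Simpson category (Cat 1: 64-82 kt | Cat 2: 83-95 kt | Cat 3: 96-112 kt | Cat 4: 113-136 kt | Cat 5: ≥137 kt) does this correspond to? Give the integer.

ΔP = 1009 − 924 = 85 mb.
V ≈ 5.9 × 85^0.622 = 5.9 × 15.85 ≈ 94 kt.
94 kt falls in the Category 2 band.

2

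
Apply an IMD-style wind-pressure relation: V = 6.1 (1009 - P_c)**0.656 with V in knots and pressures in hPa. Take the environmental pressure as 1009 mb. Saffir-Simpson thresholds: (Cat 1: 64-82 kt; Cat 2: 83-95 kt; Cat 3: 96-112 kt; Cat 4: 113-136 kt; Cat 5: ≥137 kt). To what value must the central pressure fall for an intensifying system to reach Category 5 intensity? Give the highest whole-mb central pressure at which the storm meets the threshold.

894 mb

Category 5 begins at V = 137 kt.
Required ΔP = (137/6.1)^(1/0.656) = 22.459^1.524 ≈ 114.83 mb.
P_c ≤ 1009 − 114.83 = 894.17, so the highest integer P_c is 894 mb.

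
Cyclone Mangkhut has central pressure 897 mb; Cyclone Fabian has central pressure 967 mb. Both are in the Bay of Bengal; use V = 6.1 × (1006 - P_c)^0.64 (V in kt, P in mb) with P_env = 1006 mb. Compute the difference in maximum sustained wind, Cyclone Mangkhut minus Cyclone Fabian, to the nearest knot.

Cyclone Mangkhut: ΔP = 109; V ≈ 6.1 × 109^0.64 ≈ 122.82 kt.
Cyclone Fabian: ΔP = 39; V ≈ 6.1 × 39^0.64 ≈ 63.62 kt.
Difference ≈ 122.82 − 63.62 = 59.20 → 59 kt.

59 kt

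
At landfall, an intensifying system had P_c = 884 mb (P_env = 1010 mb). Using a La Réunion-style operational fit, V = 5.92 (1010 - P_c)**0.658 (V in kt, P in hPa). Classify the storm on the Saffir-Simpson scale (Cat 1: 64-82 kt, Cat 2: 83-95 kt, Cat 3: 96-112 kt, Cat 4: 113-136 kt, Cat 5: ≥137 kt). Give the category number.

5

ΔP = 1010 − 884 = 126 mb.
V ≈ 5.92 × 126^0.658 = 5.92 × 24.10 ≈ 143 kt.
143 kt falls in the Category 5 band.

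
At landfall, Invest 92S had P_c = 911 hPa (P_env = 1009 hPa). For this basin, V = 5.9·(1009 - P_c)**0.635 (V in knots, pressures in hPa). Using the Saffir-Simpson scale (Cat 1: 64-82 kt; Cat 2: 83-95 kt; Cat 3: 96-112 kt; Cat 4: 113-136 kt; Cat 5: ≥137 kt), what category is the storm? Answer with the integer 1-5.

ΔP = 1009 − 911 = 98 hPa.
V ≈ 5.9 × 98^0.635 = 5.9 × 18.38 ≈ 108 kt.
108 kt falls in the Category 3 band.

3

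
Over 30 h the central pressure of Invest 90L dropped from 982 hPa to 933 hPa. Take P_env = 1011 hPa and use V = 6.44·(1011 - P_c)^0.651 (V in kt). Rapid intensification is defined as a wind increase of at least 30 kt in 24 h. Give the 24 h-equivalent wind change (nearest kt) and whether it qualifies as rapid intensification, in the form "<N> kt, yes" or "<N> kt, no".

42 kt, yes

V₁: ΔP = 29, V ≈ 6.44 × 29^0.651 ≈ 57.66 kt.
V₂: ΔP = 78, V ≈ 6.44 × 78^0.651 ≈ 109.81 kt.
ΔV over 30 h = 52.15 kt → 24 h equivalent = 52.15 × 24/30 ≈ 41.72 kt.
42 kt ≥ 30 kt ⇒ rapid intensification.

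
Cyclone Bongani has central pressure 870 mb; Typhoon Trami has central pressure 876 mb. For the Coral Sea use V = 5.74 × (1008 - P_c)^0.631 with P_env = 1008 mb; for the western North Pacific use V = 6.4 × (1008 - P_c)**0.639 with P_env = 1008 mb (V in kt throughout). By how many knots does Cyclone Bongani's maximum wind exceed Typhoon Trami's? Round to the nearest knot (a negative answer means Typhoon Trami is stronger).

-16 kt

Cyclone Bongani: ΔP = 138; V ≈ 5.74 × 138^0.631 ≈ 128.58 kt.
Typhoon Trami: ΔP = 132; V ≈ 6.4 × 132^0.639 ≈ 144.95 kt.
Difference ≈ 128.58 − 144.95 = -16.37 → -16 kt.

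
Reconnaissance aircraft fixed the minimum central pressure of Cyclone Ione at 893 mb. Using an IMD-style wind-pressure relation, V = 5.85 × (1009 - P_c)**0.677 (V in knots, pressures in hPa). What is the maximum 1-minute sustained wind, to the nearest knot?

ΔP = 1009 − 893 = 116 mb.
116^0.677 ≈ 24.983.
V ≈ 5.85 × 24.983 ≈ 146.1 kt.

146 kt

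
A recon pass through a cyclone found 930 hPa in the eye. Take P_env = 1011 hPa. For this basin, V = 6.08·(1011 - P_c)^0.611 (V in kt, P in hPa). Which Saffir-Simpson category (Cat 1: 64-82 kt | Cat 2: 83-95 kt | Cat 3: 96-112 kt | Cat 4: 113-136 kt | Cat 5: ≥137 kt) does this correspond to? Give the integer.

ΔP = 1011 − 930 = 81 hPa.
V ≈ 6.08 × 81^0.611 = 6.08 × 14.66 ≈ 89 kt.
89 kt falls in the Category 2 band.

2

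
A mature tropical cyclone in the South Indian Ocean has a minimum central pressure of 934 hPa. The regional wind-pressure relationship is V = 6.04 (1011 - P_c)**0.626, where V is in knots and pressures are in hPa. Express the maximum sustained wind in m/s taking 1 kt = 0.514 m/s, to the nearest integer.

ΔP = 1011 − 934 = 77 hPa.
V ≈ 6.04 × 77^0.626 = 6.04 × 15.169 ≈ 91.618 kt.
91.618 × 0.514 ≈ 47.09 m/s → 47 m/s.

47 m/s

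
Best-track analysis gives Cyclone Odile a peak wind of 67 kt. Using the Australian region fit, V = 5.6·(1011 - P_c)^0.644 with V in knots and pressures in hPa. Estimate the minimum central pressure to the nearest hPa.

964 hPa

ΔP = (V / 5.6)^(1/0.644) = (67/5.6)^1.553.
67/5.6 = 11.964; 11.964^1.553 ≈ 47.18 hPa.
P_c = 1011 − 47.18 = 963.82 ≈ 964 hPa.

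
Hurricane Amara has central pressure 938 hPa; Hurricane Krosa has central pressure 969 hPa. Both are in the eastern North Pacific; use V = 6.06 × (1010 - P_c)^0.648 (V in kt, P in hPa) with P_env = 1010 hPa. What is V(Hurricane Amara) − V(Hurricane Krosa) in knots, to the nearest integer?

Hurricane Amara: ΔP = 72; V ≈ 6.06 × 72^0.648 ≈ 96.83 kt.
Hurricane Krosa: ΔP = 41; V ≈ 6.06 × 41^0.648 ≈ 67.23 kt.
Difference ≈ 96.83 − 67.23 = 29.60 → 30 kt.

30 kt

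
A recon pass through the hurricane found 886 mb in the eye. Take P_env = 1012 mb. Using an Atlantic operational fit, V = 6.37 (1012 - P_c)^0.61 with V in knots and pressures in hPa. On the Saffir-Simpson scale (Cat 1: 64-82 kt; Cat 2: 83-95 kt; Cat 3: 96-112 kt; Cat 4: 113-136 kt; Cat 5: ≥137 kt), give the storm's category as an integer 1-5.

ΔP = 1012 − 886 = 126 mb.
V ≈ 6.37 × 126^0.61 = 6.37 × 19.11 ≈ 122 kt.
122 kt falls in the Category 4 band.

4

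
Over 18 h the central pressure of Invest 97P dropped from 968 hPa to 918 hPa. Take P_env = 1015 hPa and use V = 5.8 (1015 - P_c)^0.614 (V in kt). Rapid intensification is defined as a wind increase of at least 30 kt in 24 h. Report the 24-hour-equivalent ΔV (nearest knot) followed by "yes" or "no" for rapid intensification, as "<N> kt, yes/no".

V₁: ΔP = 47, V ≈ 5.8 × 47^0.614 ≈ 61.67 kt.
V₂: ΔP = 97, V ≈ 5.8 × 97^0.614 ≈ 96.23 kt.
ΔV over 18 h = 34.56 kt → 24 h equivalent = 34.56 × 24/18 ≈ 46.08 kt.
46 kt ≥ 30 kt ⇒ rapid intensification.

46 kt, yes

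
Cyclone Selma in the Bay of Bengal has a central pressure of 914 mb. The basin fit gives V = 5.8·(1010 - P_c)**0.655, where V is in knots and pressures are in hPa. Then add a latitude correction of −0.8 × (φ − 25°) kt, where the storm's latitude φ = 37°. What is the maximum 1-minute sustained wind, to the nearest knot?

106 kt

ΔP = 1010 − 914 = 96 mb.
96^0.655 ≈ 19.879.
V ≈ 5.8 × 19.879 ≈ 115.3 kt.
Latitude correction: −0.8 × (37 − 25) = -9.6 kt.
Corrected V ≈ 105.7 kt → 106 kt.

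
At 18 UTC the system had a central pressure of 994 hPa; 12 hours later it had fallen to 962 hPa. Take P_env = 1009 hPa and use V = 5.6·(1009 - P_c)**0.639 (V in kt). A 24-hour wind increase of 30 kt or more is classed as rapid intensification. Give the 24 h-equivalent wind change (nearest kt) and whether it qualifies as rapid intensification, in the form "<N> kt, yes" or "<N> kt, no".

V₁: ΔP = 15, V ≈ 5.6 × 15^0.639 ≈ 31.60 kt.
V₂: ΔP = 47, V ≈ 5.6 × 47^0.639 ≈ 65.56 kt.
ΔV over 12 h = 33.96 kt → 24 h equivalent = 33.96 × 24/12 ≈ 67.92 kt.
68 kt ≥ 30 kt ⇒ rapid intensification.

68 kt, yes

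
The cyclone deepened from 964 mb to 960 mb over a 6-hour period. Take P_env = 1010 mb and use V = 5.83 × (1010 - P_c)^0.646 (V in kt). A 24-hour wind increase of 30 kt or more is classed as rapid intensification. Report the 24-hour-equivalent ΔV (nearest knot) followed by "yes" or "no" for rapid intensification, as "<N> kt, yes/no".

V₁: ΔP = 46, V ≈ 5.83 × 46^0.646 ≈ 69.15 kt.
V₂: ΔP = 50, V ≈ 5.83 × 50^0.646 ≈ 72.98 kt.
ΔV over 6 h = 3.83 kt → 24 h equivalent = 3.83 × 24/6 ≈ 15.32 kt.
15 kt < 30 kt ⇒ not rapid intensification.

15 kt, no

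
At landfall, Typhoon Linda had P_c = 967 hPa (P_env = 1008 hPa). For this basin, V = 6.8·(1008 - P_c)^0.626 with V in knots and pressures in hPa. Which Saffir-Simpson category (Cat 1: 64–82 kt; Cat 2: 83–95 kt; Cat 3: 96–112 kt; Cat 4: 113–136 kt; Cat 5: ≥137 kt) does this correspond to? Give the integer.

ΔP = 1008 − 967 = 41 hPa.
V ≈ 6.8 × 41^0.626 = 6.8 × 10.22 ≈ 70 kt.
70 kt falls in the Category 1 band.

1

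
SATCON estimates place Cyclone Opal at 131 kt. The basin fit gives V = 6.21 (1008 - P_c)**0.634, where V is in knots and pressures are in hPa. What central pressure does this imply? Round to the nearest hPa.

ΔP = (V / 6.21)^(1/0.634) = (131/6.21)^1.577.
131/6.21 = 21.095; 21.095^1.577 ≈ 122.63 hPa.
P_c = 1008 − 122.63 = 885.37 ≈ 885 hPa.

885 hPa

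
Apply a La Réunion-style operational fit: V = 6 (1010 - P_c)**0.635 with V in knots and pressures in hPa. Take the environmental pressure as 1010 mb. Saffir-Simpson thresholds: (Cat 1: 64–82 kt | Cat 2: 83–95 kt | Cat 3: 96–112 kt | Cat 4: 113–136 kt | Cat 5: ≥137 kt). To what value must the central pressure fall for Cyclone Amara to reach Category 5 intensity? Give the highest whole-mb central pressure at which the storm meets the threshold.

872 mb

Category 5 begins at V = 137 kt.
Required ΔP = (137/6)^(1/0.635) = 22.833^1.575 ≈ 137.87 mb.
P_c ≤ 1010 − 137.87 = 872.13, so the highest integer P_c is 872 mb.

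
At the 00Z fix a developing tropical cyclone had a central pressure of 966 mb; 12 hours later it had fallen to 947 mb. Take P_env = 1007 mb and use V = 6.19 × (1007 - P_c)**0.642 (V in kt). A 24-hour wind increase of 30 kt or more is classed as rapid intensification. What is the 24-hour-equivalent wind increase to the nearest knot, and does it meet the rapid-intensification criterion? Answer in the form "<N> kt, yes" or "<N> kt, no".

37 kt, yes

V₁: ΔP = 41, V ≈ 6.19 × 41^0.642 ≈ 67.16 kt.
V₂: ΔP = 60, V ≈ 6.19 × 60^0.642 ≈ 85.76 kt.
ΔV over 12 h = 18.60 kt → 24 h equivalent = 18.60 × 24/12 ≈ 37.20 kt.
37 kt ≥ 30 kt ⇒ rapid intensification.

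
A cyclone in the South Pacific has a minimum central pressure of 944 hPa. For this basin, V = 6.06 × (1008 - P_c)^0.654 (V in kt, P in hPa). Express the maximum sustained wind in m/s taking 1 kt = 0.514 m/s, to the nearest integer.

ΔP = 1008 − 944 = 64 hPa.
V ≈ 6.06 × 64^0.654 = 6.06 × 15.179 ≈ 91.984 kt.
91.984 × 0.514 ≈ 47.28 m/s → 47 m/s.

47 m/s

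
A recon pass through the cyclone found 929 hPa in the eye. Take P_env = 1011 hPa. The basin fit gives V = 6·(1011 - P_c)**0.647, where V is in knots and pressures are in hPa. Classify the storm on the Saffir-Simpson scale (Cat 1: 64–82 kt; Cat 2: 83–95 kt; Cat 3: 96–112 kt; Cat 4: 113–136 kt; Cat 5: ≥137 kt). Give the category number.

ΔP = 1011 − 929 = 82 hPa.
V ≈ 6 × 82^0.647 = 6 × 17.31 ≈ 104 kt.
104 kt falls in the Category 3 band.

3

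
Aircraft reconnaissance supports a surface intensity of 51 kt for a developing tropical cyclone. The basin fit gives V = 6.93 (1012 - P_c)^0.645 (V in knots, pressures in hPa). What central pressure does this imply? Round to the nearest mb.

ΔP = (V / 6.93)^(1/0.645) = (51/6.93)^1.550.
51/6.93 = 7.359; 7.359^1.550 ≈ 22.08 mb.
P_c = 1012 − 22.08 = 989.92 ≈ 990 mb.

990 mb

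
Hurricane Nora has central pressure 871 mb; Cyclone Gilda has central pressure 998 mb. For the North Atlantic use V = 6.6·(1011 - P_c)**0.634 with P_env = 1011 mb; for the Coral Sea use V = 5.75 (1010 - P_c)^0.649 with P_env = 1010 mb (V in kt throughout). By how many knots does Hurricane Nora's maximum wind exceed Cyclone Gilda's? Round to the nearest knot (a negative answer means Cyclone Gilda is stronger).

123 kt

Hurricane Nora: ΔP = 140; V ≈ 6.6 × 140^0.634 ≈ 151.42 kt.
Cyclone Gilda: ΔP = 12; V ≈ 5.75 × 12^0.649 ≈ 28.84 kt.
Difference ≈ 151.42 − 28.84 = 122.58 → 123 kt.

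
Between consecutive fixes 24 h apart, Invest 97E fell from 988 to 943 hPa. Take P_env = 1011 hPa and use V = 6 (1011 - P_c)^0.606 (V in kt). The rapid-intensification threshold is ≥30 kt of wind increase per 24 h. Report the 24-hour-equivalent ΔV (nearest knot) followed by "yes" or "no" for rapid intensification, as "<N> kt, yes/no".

V₁: ΔP = 23, V ≈ 6 × 23^0.606 ≈ 40.12 kt.
V₂: ΔP = 68, V ≈ 6 × 68^0.606 ≈ 77.38 kt.
ΔV over 24 h = 37.26 kt → 24 h equivalent = 37.26 × 24/24 ≈ 37.26 kt.
37 kt ≥ 30 kt ⇒ rapid intensification.

37 kt, yes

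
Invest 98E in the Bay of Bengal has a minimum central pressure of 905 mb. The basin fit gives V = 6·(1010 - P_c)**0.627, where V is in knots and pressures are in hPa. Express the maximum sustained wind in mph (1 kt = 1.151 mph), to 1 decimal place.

127.8 mph

ΔP = 1010 − 905 = 105 mb.
V ≈ 6 × 105^0.627 = 6 × 18.505 ≈ 111.029 kt.
111.029 × 1.151 ≈ 127.79 mph → 127.8 mph.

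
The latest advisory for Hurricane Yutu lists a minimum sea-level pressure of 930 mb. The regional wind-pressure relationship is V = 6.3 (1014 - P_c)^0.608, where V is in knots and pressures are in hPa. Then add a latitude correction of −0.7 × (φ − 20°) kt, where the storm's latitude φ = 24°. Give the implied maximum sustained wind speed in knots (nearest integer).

90 kt

ΔP = 1014 − 930 = 84 mb.
84^0.608 ≈ 14.790.
V ≈ 6.3 × 14.790 ≈ 93.2 kt.
Latitude correction: −0.7 × (24 − 20) = -2.8 kt.
Corrected V ≈ 90.4 kt → 90 kt.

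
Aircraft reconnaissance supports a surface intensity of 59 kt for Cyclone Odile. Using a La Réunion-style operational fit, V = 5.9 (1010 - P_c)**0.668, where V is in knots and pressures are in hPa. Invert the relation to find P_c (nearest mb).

ΔP = (V / 5.9)^(1/0.668) = (59/5.9)^1.497.
59/5.9 = 10.000; 10.000^1.497 ≈ 31.41 mb.
P_c = 1010 − 31.41 = 978.59 ≈ 979 mb.

979 mb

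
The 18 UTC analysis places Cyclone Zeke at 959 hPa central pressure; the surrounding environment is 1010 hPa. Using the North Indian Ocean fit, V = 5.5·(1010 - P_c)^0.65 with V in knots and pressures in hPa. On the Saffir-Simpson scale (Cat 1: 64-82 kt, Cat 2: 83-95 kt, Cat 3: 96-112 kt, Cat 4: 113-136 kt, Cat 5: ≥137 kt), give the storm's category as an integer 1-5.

ΔP = 1010 − 959 = 51 hPa.
V ≈ 5.5 × 51^0.65 = 5.5 × 12.88 ≈ 71 kt.
71 kt falls in the Category 1 band.

1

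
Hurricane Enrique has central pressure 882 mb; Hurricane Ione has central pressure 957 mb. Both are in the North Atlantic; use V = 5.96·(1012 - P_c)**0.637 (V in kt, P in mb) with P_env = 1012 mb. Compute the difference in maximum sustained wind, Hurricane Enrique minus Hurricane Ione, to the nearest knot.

Hurricane Enrique: ΔP = 130; V ≈ 5.96 × 130^0.637 ≈ 132.38 kt.
Hurricane Ione: ΔP = 55; V ≈ 5.96 × 55^0.637 ≈ 76.53 kt.
Difference ≈ 132.38 − 76.53 = 55.85 → 56 kt.

56 kt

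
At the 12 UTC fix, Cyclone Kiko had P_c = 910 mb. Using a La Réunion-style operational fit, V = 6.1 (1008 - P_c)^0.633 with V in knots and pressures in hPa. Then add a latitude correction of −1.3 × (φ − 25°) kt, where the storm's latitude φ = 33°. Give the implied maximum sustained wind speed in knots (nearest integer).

ΔP = 1008 − 910 = 98 mb.
98^0.633 ≈ 18.216.
V ≈ 6.1 × 18.216 ≈ 111.1 kt.
Latitude correction: −1.3 × (33 − 25) = -10.4 kt.
Corrected V ≈ 100.7 kt → 101 kt.

101 kt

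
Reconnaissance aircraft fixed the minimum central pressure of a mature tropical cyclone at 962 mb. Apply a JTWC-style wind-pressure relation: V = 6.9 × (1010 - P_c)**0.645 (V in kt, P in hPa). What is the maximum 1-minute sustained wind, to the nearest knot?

ΔP = 1010 − 962 = 48 mb.
48^0.645 ≈ 12.145.
V ≈ 6.9 × 12.145 ≈ 83.8 kt.

84 kt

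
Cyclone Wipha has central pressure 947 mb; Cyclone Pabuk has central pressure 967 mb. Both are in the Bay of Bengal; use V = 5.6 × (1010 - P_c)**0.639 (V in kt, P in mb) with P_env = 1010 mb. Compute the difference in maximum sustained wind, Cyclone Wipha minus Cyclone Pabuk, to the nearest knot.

Cyclone Wipha: ΔP = 63; V ≈ 5.6 × 63^0.639 ≈ 79.06 kt.
Cyclone Pabuk: ΔP = 43; V ≈ 5.6 × 43^0.639 ≈ 61.94 kt.
Difference ≈ 79.06 − 61.94 = 17.12 → 17 kt.

17 kt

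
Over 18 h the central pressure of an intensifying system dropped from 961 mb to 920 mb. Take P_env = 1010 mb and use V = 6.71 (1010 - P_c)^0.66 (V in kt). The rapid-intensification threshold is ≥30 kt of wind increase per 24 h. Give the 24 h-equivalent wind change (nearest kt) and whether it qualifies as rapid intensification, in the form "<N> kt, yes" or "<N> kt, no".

58 kt, yes

V₁: ΔP = 49, V ≈ 6.71 × 49^0.66 ≈ 87.55 kt.
V₂: ΔP = 90, V ≈ 6.71 × 90^0.66 ≈ 130.77 kt.
ΔV over 18 h = 43.22 kt → 24 h equivalent = 43.22 × 24/18 ≈ 57.63 kt.
58 kt ≥ 30 kt ⇒ rapid intensification.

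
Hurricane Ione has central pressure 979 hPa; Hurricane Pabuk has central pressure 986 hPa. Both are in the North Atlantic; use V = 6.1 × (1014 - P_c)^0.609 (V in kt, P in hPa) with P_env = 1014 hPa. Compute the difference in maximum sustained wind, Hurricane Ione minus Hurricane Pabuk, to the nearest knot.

7 kt

Hurricane Ione: ΔP = 35; V ≈ 6.1 × 35^0.609 ≈ 53.17 kt.
Hurricane Pabuk: ΔP = 28; V ≈ 6.1 × 28^0.609 ≈ 46.41 kt.
Difference ≈ 53.17 − 46.41 = 6.76 → 7 kt.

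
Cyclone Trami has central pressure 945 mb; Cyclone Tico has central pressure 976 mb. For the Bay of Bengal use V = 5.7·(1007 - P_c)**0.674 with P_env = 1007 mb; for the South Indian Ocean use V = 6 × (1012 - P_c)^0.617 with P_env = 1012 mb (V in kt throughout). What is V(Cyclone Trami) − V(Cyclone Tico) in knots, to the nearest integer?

37 kt

Cyclone Trami: ΔP = 62; V ≈ 5.7 × 62^0.674 ≈ 92.03 kt.
Cyclone Tico: ΔP = 36; V ≈ 6 × 36^0.617 ≈ 54.75 kt.
Difference ≈ 92.03 − 54.75 = 37.28 → 37 kt.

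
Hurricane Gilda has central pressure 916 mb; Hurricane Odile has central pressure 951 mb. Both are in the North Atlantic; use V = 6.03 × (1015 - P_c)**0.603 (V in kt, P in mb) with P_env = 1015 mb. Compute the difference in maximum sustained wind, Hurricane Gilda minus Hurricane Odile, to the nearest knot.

Hurricane Gilda: ΔP = 99; V ≈ 6.03 × 99^0.603 ≈ 96.31 kt.
Hurricane Odile: ΔP = 64; V ≈ 6.03 × 64^0.603 ≈ 74.04 kt.
Difference ≈ 96.31 − 74.04 = 22.27 → 22 kt.

22 kt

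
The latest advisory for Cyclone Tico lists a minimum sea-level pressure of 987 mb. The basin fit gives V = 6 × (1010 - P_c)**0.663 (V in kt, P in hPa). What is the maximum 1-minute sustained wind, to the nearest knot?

48 kt

ΔP = 1010 − 987 = 23 mb.
23^0.663 ≈ 7.995.
V ≈ 6 × 7.995 ≈ 48.0 kt.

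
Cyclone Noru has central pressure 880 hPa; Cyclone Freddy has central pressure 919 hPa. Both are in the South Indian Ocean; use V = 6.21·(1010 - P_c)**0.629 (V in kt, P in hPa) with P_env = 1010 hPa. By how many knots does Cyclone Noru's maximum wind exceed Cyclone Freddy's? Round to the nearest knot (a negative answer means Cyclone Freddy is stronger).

Cyclone Noru: ΔP = 130; V ≈ 6.21 × 130^0.629 ≈ 132.67 kt.
Cyclone Freddy: ΔP = 91; V ≈ 6.21 × 91^0.629 ≈ 106.01 kt.
Difference ≈ 132.67 − 106.01 = 26.66 → 27 kt.

27 kt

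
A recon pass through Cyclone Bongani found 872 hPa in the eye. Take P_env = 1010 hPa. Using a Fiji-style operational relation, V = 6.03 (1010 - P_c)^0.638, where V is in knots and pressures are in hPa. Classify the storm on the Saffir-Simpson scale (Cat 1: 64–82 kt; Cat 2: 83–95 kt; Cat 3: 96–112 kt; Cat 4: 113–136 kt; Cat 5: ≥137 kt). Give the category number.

ΔP = 1010 − 872 = 138 hPa.
V ≈ 6.03 × 138^0.638 = 6.03 × 23.19 ≈ 140 kt.
140 kt falls in the Category 5 band.

5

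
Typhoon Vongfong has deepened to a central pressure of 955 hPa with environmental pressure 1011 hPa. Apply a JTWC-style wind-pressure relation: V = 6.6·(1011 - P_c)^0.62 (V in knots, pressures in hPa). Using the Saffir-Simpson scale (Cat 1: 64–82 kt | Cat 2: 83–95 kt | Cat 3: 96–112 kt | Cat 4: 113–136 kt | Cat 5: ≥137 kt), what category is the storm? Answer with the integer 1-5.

ΔP = 1011 − 955 = 56 hPa.
V ≈ 6.6 × 56^0.62 = 6.6 × 12.13 ≈ 80 kt.
80 kt falls in the Category 1 band.

1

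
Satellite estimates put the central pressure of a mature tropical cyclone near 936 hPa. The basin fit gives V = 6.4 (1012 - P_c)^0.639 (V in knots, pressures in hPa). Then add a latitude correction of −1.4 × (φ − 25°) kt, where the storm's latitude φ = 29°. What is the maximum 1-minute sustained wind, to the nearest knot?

96 kt

ΔP = 1012 − 936 = 76 hPa.
76^0.639 ≈ 15.916.
V ≈ 6.4 × 15.916 ≈ 101.9 kt.
Latitude correction: −1.4 × (29 − 25) = -5.6 kt.
Corrected V ≈ 96.3 kt → 96 kt.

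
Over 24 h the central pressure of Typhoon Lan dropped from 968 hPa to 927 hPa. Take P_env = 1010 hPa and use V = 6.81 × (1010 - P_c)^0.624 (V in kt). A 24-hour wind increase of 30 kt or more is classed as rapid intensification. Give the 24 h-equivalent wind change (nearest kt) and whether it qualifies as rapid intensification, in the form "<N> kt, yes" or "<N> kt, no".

37 kt, yes

V₁: ΔP = 42, V ≈ 6.81 × 42^0.624 ≈ 70.15 kt.
V₂: ΔP = 83, V ≈ 6.81 × 83^0.624 ≈ 107.31 kt.
ΔV over 24 h = 37.16 kt → 24 h equivalent = 37.16 × 24/24 ≈ 37.16 kt.
37 kt ≥ 30 kt ⇒ rapid intensification.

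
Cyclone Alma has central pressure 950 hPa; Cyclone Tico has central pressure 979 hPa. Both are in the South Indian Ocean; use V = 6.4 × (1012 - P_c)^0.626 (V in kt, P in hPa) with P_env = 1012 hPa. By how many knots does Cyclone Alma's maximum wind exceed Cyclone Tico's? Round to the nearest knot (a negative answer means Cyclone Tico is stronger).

28 kt

Cyclone Alma: ΔP = 62; V ≈ 6.4 × 62^0.626 ≈ 84.77 kt.
Cyclone Tico: ΔP = 33; V ≈ 6.4 × 33^0.626 ≈ 57.12 kt.
Difference ≈ 84.77 − 57.12 = 27.65 → 28 kt.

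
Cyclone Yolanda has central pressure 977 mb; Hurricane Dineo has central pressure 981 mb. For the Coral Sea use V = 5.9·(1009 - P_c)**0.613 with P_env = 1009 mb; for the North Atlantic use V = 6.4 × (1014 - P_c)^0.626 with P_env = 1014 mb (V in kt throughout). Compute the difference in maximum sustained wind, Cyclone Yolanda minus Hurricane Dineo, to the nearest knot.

-8 kt

Cyclone Yolanda: ΔP = 32; V ≈ 5.9 × 32^0.613 ≈ 49.38 kt.
Hurricane Dineo: ΔP = 33; V ≈ 6.4 × 33^0.626 ≈ 57.12 kt.
Difference ≈ 49.38 − 57.12 = -7.74 → -8 kt.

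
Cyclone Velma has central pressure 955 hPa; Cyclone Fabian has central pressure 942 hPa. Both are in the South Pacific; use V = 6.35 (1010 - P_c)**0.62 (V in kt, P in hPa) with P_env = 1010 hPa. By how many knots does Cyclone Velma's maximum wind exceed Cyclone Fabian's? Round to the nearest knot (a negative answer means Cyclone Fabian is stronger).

-11 kt

Cyclone Velma: ΔP = 55; V ≈ 6.35 × 55^0.62 ≈ 76.17 kt.
Cyclone Fabian: ΔP = 68; V ≈ 6.35 × 68^0.62 ≈ 86.88 kt.
Difference ≈ 76.17 − 86.88 = -10.71 → -11 kt.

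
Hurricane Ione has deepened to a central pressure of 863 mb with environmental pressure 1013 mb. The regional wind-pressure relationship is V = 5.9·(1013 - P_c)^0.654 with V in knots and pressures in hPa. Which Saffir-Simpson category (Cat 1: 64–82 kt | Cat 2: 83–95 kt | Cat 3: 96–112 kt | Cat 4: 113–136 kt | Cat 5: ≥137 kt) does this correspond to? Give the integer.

ΔP = 1013 − 863 = 150 mb.
V ≈ 5.9 × 150^0.654 = 5.9 × 26.49 ≈ 156 kt.
156 kt falls in the Category 5 band.

5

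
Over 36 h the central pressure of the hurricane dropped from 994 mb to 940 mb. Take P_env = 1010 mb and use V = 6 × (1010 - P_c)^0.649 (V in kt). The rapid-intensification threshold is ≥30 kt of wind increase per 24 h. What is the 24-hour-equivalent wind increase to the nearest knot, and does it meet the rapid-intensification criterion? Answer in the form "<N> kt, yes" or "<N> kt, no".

V₁: ΔP = 16, V ≈ 6 × 16^0.649 ≈ 36.28 kt.
V₂: ΔP = 70, V ≈ 6 × 70^0.649 ≈ 94.54 kt.
ΔV over 36 h = 58.26 kt → 24 h equivalent = 58.26 × 24/36 ≈ 38.84 kt.
39 kt ≥ 30 kt ⇒ rapid intensification.

39 kt, yes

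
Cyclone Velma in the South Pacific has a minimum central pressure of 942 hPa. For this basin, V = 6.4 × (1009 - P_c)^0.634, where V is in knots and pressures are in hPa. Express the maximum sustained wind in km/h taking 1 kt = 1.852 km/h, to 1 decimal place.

ΔP = 1009 − 942 = 67 hPa.
V ≈ 6.4 × 67^0.634 = 6.4 × 14.379 ≈ 92.026 kt.
92.026 × 1.852 ≈ 170.43 km/h → 170.4 km/h.

170.4 km/h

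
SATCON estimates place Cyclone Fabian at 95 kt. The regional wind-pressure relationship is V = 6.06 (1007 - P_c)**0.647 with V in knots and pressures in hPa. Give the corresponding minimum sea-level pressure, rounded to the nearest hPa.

937 hPa

ΔP = (V / 6.06)^(1/0.647) = (95/6.06)^1.546.
95/6.06 = 15.677; 15.677^1.546 ≈ 70.37 hPa.
P_c = 1007 − 70.37 = 936.63 ≈ 937 hPa.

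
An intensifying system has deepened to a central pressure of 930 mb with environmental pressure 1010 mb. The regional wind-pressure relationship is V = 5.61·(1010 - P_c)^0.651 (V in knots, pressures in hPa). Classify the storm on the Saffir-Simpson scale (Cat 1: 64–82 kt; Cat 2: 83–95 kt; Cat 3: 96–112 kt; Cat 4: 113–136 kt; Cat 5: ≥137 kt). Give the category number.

ΔP = 1010 − 930 = 80 mb.
V ≈ 5.61 × 80^0.651 = 5.61 × 17.33 ≈ 97 kt.
97 kt falls in the Category 3 band.

3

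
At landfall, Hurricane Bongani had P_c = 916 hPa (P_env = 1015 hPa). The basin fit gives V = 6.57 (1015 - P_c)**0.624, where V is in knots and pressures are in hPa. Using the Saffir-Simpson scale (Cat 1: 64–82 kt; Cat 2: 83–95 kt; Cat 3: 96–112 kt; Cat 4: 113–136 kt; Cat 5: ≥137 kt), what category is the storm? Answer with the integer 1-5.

4

ΔP = 1015 − 916 = 99 hPa.
V ≈ 6.57 × 99^0.624 = 6.57 × 17.59 ≈ 116 kt.
116 kt falls in the Category 4 band.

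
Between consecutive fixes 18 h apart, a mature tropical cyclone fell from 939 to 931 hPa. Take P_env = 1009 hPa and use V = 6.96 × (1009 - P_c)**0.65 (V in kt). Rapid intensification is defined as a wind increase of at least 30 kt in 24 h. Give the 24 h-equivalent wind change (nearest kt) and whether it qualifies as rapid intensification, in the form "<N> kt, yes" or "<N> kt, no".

V₁: ΔP = 70, V ≈ 6.96 × 70^0.65 ≈ 110.13 kt.
V₂: ΔP = 78, V ≈ 6.96 × 78^0.65 ≈ 118.16 kt.
ΔV over 18 h = 8.03 kt → 24 h equivalent = 8.03 × 24/18 ≈ 10.71 kt.
11 kt < 30 kt ⇒ not rapid intensification.

11 kt, no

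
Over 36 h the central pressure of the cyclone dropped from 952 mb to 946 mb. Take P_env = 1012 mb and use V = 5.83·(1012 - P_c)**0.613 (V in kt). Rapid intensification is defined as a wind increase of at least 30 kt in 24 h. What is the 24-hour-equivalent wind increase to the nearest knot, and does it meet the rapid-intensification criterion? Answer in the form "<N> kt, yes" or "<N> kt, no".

3 kt, no

V₁: ΔP = 60, V ≈ 5.83 × 60^0.613 ≈ 71.73 kt.
V₂: ΔP = 66, V ≈ 5.83 × 66^0.613 ≈ 76.04 kt.
ΔV over 36 h = 4.31 kt → 24 h equivalent = 4.31 × 24/36 ≈ 2.87 kt.
3 kt < 30 kt ⇒ not rapid intensification.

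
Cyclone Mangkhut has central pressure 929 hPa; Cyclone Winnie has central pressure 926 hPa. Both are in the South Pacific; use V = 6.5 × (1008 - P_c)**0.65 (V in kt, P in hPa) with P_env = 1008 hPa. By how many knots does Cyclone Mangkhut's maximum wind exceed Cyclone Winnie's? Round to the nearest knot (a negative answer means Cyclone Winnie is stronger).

Cyclone Mangkhut: ΔP = 79; V ≈ 6.5 × 79^0.65 ≈ 111.27 kt.
Cyclone Winnie: ΔP = 82; V ≈ 6.5 × 82^0.65 ≈ 114.00 kt.
Difference ≈ 111.27 − 114.00 = -2.73 → -3 kt.

-3 kt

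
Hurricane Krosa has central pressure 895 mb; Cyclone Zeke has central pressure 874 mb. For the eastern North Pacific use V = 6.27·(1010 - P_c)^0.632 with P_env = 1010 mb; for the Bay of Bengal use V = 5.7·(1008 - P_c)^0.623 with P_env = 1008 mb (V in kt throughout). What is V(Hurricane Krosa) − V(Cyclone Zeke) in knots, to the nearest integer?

5 kt

Hurricane Krosa: ΔP = 115; V ≈ 6.27 × 115^0.632 ≈ 125.78 kt.
Cyclone Zeke: ΔP = 134; V ≈ 5.7 × 134^0.623 ≈ 120.52 kt.
Difference ≈ 125.78 − 120.52 = 5.26 → 5 kt.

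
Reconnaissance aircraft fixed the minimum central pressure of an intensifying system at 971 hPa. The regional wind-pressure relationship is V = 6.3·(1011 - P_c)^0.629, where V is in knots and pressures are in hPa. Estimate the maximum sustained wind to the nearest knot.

ΔP = 1011 − 971 = 40 hPa.
40^0.629 ≈ 10.179.
V ≈ 6.3 × 10.179 ≈ 64.1 kt.

64 kt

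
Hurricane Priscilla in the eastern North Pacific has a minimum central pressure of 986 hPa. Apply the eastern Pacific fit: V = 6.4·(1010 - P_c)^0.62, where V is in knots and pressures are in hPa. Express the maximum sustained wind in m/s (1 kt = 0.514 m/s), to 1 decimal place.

23.6 m/s

ΔP = 1010 − 986 = 24 hPa.
V ≈ 6.4 × 24^0.62 = 6.4 × 7.173 ≈ 45.910 kt.
45.910 × 0.514 ≈ 23.60 m/s → 23.6 m/s.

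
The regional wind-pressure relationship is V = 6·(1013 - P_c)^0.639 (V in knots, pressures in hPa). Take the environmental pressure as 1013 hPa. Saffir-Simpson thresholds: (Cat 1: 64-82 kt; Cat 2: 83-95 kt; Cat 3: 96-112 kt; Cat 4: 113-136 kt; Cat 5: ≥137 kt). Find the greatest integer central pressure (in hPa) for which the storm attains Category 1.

Category 1 begins at V = 64 kt.
Required ΔP = (64/6)^(1/0.639) = 10.667^1.565 ≈ 40.63 hPa.
P_c ≤ 1013 − 40.63 = 972.37, so the highest integer P_c is 972 hPa.

972 hPa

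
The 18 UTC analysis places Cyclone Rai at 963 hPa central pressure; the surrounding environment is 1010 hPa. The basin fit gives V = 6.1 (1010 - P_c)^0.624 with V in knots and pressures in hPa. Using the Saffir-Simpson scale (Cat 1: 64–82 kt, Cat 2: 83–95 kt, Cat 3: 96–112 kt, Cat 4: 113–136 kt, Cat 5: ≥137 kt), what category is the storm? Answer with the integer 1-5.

1

ΔP = 1010 − 963 = 47 hPa.
V ≈ 6.1 × 47^0.624 = 6.1 × 11.05 ≈ 67 kt.
67 kt falls in the Category 1 band.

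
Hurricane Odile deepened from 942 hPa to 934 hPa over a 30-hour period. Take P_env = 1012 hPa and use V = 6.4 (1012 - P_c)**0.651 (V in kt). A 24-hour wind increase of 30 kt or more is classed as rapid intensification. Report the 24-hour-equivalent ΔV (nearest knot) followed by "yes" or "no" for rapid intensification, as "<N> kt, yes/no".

6 kt, no

V₁: ΔP = 70, V ≈ 6.4 × 70^0.651 ≈ 101.70 kt.
V₂: ΔP = 78, V ≈ 6.4 × 78^0.651 ≈ 109.13 kt.
ΔV over 30 h = 7.43 kt → 24 h equivalent = 7.43 × 24/30 ≈ 5.94 kt.
6 kt < 30 kt ⇒ not rapid intensification.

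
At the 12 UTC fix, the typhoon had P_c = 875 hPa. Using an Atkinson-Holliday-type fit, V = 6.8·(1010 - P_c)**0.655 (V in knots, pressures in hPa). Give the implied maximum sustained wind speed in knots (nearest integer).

169 kt

ΔP = 1010 − 875 = 135 hPa.
135^0.655 ≈ 24.852.
V ≈ 6.8 × 24.852 ≈ 169.0 kt.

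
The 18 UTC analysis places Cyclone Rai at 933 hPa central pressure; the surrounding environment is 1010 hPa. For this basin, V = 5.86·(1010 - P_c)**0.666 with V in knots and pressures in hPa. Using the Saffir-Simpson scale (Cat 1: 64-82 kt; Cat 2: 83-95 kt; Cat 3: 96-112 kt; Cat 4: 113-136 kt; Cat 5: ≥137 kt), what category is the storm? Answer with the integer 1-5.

ΔP = 1010 − 933 = 77 hPa.
V ≈ 5.86 × 77^0.666 = 5.86 × 18.05 ≈ 106 kt.
106 kt falls in the Category 3 band.

3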